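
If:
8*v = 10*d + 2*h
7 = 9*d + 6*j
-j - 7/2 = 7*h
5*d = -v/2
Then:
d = 28/1899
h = -140/211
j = 483/422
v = -280/1899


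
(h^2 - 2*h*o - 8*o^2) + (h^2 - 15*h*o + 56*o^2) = 2*h^2 - 17*h*o + 48*o^2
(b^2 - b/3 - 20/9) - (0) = b^2 - b/3 - 20/9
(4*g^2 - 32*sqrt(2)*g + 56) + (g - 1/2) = 4*g^2 - 32*sqrt(2)*g + g + 111/2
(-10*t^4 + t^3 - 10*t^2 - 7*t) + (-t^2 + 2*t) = -10*t^4 + t^3 - 11*t^2 - 5*t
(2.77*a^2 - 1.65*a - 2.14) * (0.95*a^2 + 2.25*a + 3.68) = 2.6315*a^4 + 4.665*a^3 + 4.4481*a^2 - 10.887*a - 7.8752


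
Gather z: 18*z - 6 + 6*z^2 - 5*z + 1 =6*z^2 + 13*z - 5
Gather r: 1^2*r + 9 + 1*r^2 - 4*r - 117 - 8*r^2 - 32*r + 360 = -7*r^2 - 35*r + 252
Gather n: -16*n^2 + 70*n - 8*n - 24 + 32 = -16*n^2 + 62*n + 8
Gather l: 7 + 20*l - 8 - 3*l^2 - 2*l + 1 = -3*l^2 + 18*l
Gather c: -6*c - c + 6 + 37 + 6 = 49 - 7*c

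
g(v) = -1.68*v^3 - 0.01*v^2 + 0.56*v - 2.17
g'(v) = -5.04*v^2 - 0.02*v + 0.56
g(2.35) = -22.71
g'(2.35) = -27.32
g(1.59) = -8.06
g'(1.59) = -12.21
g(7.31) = -654.85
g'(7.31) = -268.90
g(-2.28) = 16.41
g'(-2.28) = -25.59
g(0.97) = -3.17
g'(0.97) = -4.20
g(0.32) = -2.05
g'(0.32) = 0.04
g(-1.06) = -0.77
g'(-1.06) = -5.08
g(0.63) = -2.24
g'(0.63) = -1.45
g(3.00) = -45.94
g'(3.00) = -44.86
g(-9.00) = 1216.70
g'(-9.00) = -407.50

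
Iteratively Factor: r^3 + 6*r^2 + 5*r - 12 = (r + 4)*(r^2 + 2*r - 3) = (r + 3)*(r + 4)*(r - 1)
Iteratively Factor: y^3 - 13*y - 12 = (y - 4)*(y^2 + 4*y + 3) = (y - 4)*(y + 3)*(y + 1)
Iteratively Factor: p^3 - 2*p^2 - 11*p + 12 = (p - 1)*(p^2 - p - 12) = (p - 1)*(p + 3)*(p - 4)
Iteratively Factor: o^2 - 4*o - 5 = (o - 5)*(o + 1)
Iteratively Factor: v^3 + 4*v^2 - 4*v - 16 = (v - 2)*(v^2 + 6*v + 8) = (v - 2)*(v + 4)*(v + 2)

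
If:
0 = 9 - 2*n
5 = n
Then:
No Solution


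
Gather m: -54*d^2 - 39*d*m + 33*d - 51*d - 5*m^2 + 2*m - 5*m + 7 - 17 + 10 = -54*d^2 - 18*d - 5*m^2 + m*(-39*d - 3)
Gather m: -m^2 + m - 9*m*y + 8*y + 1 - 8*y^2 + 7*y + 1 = -m^2 + m*(1 - 9*y) - 8*y^2 + 15*y + 2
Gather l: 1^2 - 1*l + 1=2 - l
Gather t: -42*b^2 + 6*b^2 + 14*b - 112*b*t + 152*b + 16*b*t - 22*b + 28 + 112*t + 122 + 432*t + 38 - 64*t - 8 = -36*b^2 + 144*b + t*(480 - 96*b) + 180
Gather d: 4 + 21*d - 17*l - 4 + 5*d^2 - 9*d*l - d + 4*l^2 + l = 5*d^2 + d*(20 - 9*l) + 4*l^2 - 16*l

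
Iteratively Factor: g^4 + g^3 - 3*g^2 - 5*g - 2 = (g + 1)*(g^3 - 3*g - 2) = (g + 1)^2*(g^2 - g - 2) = (g + 1)^3*(g - 2)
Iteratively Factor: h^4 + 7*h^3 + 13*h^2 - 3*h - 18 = (h + 3)*(h^3 + 4*h^2 + h - 6) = (h + 3)^2*(h^2 + h - 2) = (h - 1)*(h + 3)^2*(h + 2)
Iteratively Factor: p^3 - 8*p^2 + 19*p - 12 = (p - 3)*(p^2 - 5*p + 4) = (p - 3)*(p - 1)*(p - 4)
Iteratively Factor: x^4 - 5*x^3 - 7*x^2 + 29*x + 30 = (x - 3)*(x^3 - 2*x^2 - 13*x - 10) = (x - 3)*(x + 1)*(x^2 - 3*x - 10) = (x - 3)*(x + 1)*(x + 2)*(x - 5)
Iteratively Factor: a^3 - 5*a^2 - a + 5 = (a - 1)*(a^2 - 4*a - 5) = (a - 5)*(a - 1)*(a + 1)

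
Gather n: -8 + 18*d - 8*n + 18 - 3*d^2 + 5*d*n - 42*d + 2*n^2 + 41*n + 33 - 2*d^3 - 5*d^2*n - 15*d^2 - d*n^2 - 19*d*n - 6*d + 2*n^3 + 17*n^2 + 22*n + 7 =-2*d^3 - 18*d^2 - 30*d + 2*n^3 + n^2*(19 - d) + n*(-5*d^2 - 14*d + 55) + 50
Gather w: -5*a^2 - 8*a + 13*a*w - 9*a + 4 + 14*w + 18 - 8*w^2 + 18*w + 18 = -5*a^2 - 17*a - 8*w^2 + w*(13*a + 32) + 40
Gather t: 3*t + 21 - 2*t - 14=t + 7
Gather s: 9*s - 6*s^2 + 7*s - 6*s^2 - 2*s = -12*s^2 + 14*s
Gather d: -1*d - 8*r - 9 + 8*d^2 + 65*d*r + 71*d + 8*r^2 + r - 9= 8*d^2 + d*(65*r + 70) + 8*r^2 - 7*r - 18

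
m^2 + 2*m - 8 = (m - 2)*(m + 4)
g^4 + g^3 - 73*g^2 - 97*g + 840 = (g - 8)*(g - 3)*(g + 5)*(g + 7)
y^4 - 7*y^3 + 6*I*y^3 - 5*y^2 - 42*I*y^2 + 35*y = y*(y - 7)*(y + I)*(y + 5*I)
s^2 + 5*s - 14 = (s - 2)*(s + 7)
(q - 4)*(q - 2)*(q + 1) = q^3 - 5*q^2 + 2*q + 8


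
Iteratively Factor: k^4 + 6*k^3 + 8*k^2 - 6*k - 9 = (k - 1)*(k^3 + 7*k^2 + 15*k + 9) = (k - 1)*(k + 3)*(k^2 + 4*k + 3) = (k - 1)*(k + 3)^2*(k + 1)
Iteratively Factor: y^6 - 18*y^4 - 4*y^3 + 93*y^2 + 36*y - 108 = (y + 2)*(y^5 - 2*y^4 - 14*y^3 + 24*y^2 + 45*y - 54) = (y - 3)*(y + 2)*(y^4 + y^3 - 11*y^2 - 9*y + 18) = (y - 3)*(y + 2)^2*(y^3 - y^2 - 9*y + 9) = (y - 3)*(y + 2)^2*(y + 3)*(y^2 - 4*y + 3) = (y - 3)*(y - 1)*(y + 2)^2*(y + 3)*(y - 3)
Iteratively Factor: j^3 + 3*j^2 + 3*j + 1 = (j + 1)*(j^2 + 2*j + 1) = (j + 1)^2*(j + 1)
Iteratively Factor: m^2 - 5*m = (m - 5)*(m)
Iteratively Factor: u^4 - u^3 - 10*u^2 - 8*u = (u)*(u^3 - u^2 - 10*u - 8) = u*(u - 4)*(u^2 + 3*u + 2) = u*(u - 4)*(u + 2)*(u + 1)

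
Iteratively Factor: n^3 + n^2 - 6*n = (n - 2)*(n^2 + 3*n) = n*(n - 2)*(n + 3)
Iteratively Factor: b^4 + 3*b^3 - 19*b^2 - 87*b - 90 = (b + 2)*(b^3 + b^2 - 21*b - 45) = (b + 2)*(b + 3)*(b^2 - 2*b - 15) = (b - 5)*(b + 2)*(b + 3)*(b + 3)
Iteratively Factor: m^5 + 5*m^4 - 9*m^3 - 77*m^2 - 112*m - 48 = (m + 1)*(m^4 + 4*m^3 - 13*m^2 - 64*m - 48) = (m + 1)*(m + 4)*(m^3 - 13*m - 12) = (m + 1)^2*(m + 4)*(m^2 - m - 12) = (m + 1)^2*(m + 3)*(m + 4)*(m - 4)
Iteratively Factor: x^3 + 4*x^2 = (x + 4)*(x^2) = x*(x + 4)*(x)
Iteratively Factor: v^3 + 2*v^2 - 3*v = (v)*(v^2 + 2*v - 3) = v*(v - 1)*(v + 3)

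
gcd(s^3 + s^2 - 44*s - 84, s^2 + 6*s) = s + 6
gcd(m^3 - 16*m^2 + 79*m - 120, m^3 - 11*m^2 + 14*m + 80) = m^2 - 13*m + 40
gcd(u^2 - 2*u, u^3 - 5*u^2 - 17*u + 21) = 1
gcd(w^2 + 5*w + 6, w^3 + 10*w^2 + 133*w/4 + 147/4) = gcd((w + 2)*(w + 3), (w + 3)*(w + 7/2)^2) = w + 3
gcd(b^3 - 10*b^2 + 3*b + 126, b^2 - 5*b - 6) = b - 6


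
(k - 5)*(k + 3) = k^2 - 2*k - 15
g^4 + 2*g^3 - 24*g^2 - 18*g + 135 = (g - 3)^2*(g + 3)*(g + 5)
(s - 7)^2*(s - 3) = s^3 - 17*s^2 + 91*s - 147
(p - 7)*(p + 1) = p^2 - 6*p - 7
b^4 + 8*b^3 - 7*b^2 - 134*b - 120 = (b - 4)*(b + 1)*(b + 5)*(b + 6)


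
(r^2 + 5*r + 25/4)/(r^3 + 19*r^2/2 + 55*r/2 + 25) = (r + 5/2)/(r^2 + 7*r + 10)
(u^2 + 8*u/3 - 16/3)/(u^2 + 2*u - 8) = (u - 4/3)/(u - 2)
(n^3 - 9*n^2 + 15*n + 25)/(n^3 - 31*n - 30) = (n^2 - 10*n + 25)/(n^2 - n - 30)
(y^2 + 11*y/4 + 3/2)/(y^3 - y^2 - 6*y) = (y + 3/4)/(y*(y - 3))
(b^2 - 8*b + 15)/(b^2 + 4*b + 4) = (b^2 - 8*b + 15)/(b^2 + 4*b + 4)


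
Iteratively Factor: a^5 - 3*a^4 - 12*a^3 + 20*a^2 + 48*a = (a - 3)*(a^4 - 12*a^2 - 16*a) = (a - 3)*(a + 2)*(a^3 - 2*a^2 - 8*a) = a*(a - 3)*(a + 2)*(a^2 - 2*a - 8) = a*(a - 4)*(a - 3)*(a + 2)*(a + 2)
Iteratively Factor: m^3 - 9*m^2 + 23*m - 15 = (m - 1)*(m^2 - 8*m + 15) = (m - 5)*(m - 1)*(m - 3)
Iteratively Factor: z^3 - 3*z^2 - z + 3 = (z - 1)*(z^2 - 2*z - 3) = (z - 3)*(z - 1)*(z + 1)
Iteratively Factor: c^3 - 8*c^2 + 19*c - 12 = (c - 4)*(c^2 - 4*c + 3) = (c - 4)*(c - 1)*(c - 3)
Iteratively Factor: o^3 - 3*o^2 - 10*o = (o - 5)*(o^2 + 2*o) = (o - 5)*(o + 2)*(o)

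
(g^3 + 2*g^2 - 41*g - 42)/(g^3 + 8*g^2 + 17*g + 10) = (g^2 + g - 42)/(g^2 + 7*g + 10)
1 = 1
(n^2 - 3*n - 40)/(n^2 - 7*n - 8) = (n + 5)/(n + 1)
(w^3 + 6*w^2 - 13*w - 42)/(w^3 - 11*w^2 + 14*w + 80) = (w^2 + 4*w - 21)/(w^2 - 13*w + 40)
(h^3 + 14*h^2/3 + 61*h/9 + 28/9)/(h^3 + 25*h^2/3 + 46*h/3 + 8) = (h + 7/3)/(h + 6)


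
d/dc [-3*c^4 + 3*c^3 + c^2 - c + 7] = -12*c^3 + 9*c^2 + 2*c - 1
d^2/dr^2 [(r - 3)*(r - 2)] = 2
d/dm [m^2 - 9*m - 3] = 2*m - 9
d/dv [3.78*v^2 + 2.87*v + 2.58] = 7.56*v + 2.87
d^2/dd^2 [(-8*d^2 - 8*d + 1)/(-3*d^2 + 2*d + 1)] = 30*(8*d^3 + 3*d^2 + 6*d - 1)/(27*d^6 - 54*d^5 + 9*d^4 + 28*d^3 - 3*d^2 - 6*d - 1)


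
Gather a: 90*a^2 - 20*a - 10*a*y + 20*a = 90*a^2 - 10*a*y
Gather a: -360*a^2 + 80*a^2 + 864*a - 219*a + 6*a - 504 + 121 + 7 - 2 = -280*a^2 + 651*a - 378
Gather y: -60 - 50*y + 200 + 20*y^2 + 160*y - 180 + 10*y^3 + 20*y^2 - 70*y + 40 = 10*y^3 + 40*y^2 + 40*y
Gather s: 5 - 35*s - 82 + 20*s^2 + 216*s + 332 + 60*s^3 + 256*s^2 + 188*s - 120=60*s^3 + 276*s^2 + 369*s + 135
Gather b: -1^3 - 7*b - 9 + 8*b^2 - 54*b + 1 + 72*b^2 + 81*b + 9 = 80*b^2 + 20*b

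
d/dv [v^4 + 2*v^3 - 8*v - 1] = 4*v^3 + 6*v^2 - 8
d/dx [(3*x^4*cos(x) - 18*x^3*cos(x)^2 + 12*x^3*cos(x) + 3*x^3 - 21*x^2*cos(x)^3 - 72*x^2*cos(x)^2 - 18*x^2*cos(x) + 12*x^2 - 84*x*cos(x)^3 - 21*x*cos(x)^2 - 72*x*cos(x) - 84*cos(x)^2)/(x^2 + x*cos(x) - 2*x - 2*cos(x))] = (-6*x^4*sin(x) + 42*x^3*sin(2*x) + 12*sqrt(2)*x^3*cos(x + pi/4) + 90*x^2*sin(x) + 84*x^2*sin(2*x) - 12*x^2*cos(x) - 21*x^2*cos(2*x) - 15*x^2 + 84*x*sin(x) - 336*x*sin(2*x) - 96*x*cos(x) + 84*x*cos(2*x) + 60*x - 336*sin(x) + 252*cos(x) + 168*cos(2*x) + 120)/(2*x^2 - 8*x + 8)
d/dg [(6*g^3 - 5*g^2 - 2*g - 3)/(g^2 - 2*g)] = 6*(g^4 - 4*g^3 + 2*g^2 + g - 1)/(g^2*(g^2 - 4*g + 4))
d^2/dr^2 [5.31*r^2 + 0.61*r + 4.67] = 10.6200000000000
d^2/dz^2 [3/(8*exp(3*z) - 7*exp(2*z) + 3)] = 12*((7 - 18*exp(z))*(8*exp(3*z) - 7*exp(2*z) + 3) + 2*(12*exp(z) - 7)^2*exp(2*z))*exp(2*z)/(8*exp(3*z) - 7*exp(2*z) + 3)^3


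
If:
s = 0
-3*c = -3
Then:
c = 1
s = 0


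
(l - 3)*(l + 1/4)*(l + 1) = l^3 - 7*l^2/4 - 7*l/2 - 3/4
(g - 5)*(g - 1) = g^2 - 6*g + 5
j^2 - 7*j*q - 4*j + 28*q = (j - 4)*(j - 7*q)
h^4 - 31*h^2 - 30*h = h*(h - 6)*(h + 1)*(h + 5)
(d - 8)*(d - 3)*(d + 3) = d^3 - 8*d^2 - 9*d + 72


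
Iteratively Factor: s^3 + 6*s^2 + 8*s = (s)*(s^2 + 6*s + 8) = s*(s + 2)*(s + 4)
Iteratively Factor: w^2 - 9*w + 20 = (w - 4)*(w - 5)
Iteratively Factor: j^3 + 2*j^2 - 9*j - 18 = (j + 2)*(j^2 - 9) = (j - 3)*(j + 2)*(j + 3)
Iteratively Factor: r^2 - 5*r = (r - 5)*(r)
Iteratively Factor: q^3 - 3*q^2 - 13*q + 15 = (q - 5)*(q^2 + 2*q - 3) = (q - 5)*(q - 1)*(q + 3)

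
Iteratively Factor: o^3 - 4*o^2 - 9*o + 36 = (o - 3)*(o^2 - o - 12) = (o - 3)*(o + 3)*(o - 4)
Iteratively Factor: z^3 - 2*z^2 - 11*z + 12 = (z - 4)*(z^2 + 2*z - 3) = (z - 4)*(z - 1)*(z + 3)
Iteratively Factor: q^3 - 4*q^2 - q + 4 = (q - 1)*(q^2 - 3*q - 4) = (q - 4)*(q - 1)*(q + 1)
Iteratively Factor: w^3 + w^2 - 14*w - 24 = (w - 4)*(w^2 + 5*w + 6) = (w - 4)*(w + 3)*(w + 2)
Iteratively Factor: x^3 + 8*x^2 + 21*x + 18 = (x + 3)*(x^2 + 5*x + 6) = (x + 3)^2*(x + 2)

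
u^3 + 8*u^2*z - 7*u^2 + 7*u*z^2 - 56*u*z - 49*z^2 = (u - 7)*(u + z)*(u + 7*z)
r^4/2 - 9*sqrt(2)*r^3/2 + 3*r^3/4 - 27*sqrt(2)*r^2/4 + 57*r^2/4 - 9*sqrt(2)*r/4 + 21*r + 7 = (r/2 + 1/2)*(r + 1/2)*(r - 7*sqrt(2))*(r - 2*sqrt(2))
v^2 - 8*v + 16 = (v - 4)^2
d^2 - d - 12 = (d - 4)*(d + 3)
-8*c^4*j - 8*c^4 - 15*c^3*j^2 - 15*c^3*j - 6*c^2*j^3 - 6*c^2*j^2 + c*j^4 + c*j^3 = (-8*c + j)*(c + j)^2*(c*j + c)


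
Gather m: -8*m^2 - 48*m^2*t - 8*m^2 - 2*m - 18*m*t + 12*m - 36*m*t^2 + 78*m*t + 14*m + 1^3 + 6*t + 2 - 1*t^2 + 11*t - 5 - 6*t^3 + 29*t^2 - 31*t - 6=m^2*(-48*t - 16) + m*(-36*t^2 + 60*t + 24) - 6*t^3 + 28*t^2 - 14*t - 8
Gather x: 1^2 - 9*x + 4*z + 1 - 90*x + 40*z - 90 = -99*x + 44*z - 88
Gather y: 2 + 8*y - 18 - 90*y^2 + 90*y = -90*y^2 + 98*y - 16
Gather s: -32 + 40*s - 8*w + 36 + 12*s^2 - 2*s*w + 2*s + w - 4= 12*s^2 + s*(42 - 2*w) - 7*w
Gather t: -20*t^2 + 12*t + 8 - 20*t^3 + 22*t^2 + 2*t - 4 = -20*t^3 + 2*t^2 + 14*t + 4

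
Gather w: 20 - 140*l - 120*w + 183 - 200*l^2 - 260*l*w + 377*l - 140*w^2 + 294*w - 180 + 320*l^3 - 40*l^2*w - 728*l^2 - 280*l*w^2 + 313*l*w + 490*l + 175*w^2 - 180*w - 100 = 320*l^3 - 928*l^2 + 727*l + w^2*(35 - 280*l) + w*(-40*l^2 + 53*l - 6) - 77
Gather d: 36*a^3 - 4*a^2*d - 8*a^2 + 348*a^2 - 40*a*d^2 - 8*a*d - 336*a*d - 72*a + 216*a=36*a^3 + 340*a^2 - 40*a*d^2 + 144*a + d*(-4*a^2 - 344*a)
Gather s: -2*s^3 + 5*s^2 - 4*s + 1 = -2*s^3 + 5*s^2 - 4*s + 1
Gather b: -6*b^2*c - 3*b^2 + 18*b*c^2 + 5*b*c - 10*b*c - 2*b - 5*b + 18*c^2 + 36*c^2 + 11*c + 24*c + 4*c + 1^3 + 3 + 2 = b^2*(-6*c - 3) + b*(18*c^2 - 5*c - 7) + 54*c^2 + 39*c + 6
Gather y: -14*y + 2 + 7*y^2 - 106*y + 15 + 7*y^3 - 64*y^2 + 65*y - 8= 7*y^3 - 57*y^2 - 55*y + 9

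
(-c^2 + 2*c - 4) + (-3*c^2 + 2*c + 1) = -4*c^2 + 4*c - 3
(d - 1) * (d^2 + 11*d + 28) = d^3 + 10*d^2 + 17*d - 28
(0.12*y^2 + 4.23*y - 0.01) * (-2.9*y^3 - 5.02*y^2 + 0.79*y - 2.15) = -0.348*y^5 - 12.8694*y^4 - 21.1108*y^3 + 3.1339*y^2 - 9.1024*y + 0.0215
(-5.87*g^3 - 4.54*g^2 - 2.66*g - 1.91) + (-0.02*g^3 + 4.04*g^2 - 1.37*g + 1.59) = -5.89*g^3 - 0.5*g^2 - 4.03*g - 0.32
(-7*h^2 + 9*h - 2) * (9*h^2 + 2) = -63*h^4 + 81*h^3 - 32*h^2 + 18*h - 4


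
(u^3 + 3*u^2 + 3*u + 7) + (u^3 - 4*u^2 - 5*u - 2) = 2*u^3 - u^2 - 2*u + 5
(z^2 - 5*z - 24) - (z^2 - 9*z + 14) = 4*z - 38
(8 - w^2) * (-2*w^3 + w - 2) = 2*w^5 - 17*w^3 + 2*w^2 + 8*w - 16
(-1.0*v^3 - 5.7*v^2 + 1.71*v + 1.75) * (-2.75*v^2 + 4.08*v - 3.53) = 2.75*v^5 + 11.595*v^4 - 24.4285*v^3 + 22.2853*v^2 + 1.1037*v - 6.1775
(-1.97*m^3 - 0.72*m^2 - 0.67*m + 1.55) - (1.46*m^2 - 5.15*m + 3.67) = -1.97*m^3 - 2.18*m^2 + 4.48*m - 2.12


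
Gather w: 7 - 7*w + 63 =70 - 7*w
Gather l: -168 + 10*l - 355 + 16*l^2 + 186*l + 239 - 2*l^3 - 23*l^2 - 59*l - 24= -2*l^3 - 7*l^2 + 137*l - 308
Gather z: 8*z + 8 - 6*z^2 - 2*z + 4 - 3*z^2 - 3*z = -9*z^2 + 3*z + 12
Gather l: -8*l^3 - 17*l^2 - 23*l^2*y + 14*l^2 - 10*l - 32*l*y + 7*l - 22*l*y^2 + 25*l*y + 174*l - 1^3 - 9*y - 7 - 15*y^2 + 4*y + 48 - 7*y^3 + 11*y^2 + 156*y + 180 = -8*l^3 + l^2*(-23*y - 3) + l*(-22*y^2 - 7*y + 171) - 7*y^3 - 4*y^2 + 151*y + 220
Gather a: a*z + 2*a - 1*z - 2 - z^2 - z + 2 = a*(z + 2) - z^2 - 2*z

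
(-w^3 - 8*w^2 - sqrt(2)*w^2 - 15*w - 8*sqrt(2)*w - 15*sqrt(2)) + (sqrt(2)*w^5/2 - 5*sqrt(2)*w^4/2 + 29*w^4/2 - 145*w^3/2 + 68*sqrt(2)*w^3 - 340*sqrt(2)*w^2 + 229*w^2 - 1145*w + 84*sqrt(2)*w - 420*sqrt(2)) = sqrt(2)*w^5/2 - 5*sqrt(2)*w^4/2 + 29*w^4/2 - 147*w^3/2 + 68*sqrt(2)*w^3 - 341*sqrt(2)*w^2 + 221*w^2 - 1160*w + 76*sqrt(2)*w - 435*sqrt(2)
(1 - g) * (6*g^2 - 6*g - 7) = -6*g^3 + 12*g^2 + g - 7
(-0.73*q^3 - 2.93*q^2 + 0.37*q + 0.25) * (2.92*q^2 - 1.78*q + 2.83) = -2.1316*q^5 - 7.2562*q^4 + 4.2299*q^3 - 8.2205*q^2 + 0.6021*q + 0.7075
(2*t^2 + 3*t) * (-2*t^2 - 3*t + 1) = -4*t^4 - 12*t^3 - 7*t^2 + 3*t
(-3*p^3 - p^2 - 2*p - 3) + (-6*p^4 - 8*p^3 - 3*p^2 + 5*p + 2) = -6*p^4 - 11*p^3 - 4*p^2 + 3*p - 1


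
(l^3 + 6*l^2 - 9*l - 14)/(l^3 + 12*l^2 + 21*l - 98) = (l + 1)/(l + 7)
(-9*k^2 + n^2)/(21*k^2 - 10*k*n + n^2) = (-3*k - n)/(7*k - n)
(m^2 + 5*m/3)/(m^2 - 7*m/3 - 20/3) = m/(m - 4)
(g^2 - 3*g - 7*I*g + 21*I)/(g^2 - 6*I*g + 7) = (g - 3)/(g + I)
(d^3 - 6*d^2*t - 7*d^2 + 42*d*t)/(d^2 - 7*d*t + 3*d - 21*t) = d*(d^2 - 6*d*t - 7*d + 42*t)/(d^2 - 7*d*t + 3*d - 21*t)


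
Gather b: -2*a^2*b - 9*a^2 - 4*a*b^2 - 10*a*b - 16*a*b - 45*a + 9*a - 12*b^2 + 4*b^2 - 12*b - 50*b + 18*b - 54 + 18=-9*a^2 - 36*a + b^2*(-4*a - 8) + b*(-2*a^2 - 26*a - 44) - 36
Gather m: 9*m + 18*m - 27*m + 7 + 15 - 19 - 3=0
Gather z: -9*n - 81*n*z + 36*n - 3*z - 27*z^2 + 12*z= 27*n - 27*z^2 + z*(9 - 81*n)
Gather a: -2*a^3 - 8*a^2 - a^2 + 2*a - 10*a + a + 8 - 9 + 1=-2*a^3 - 9*a^2 - 7*a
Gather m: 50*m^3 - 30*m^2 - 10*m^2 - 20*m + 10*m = 50*m^3 - 40*m^2 - 10*m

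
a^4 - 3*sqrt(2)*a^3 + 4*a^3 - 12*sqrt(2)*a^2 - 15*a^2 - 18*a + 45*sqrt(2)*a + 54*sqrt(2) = (a - 3)*(a + 1)*(a + 6)*(a - 3*sqrt(2))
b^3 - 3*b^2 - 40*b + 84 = (b - 7)*(b - 2)*(b + 6)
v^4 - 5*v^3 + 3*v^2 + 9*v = v*(v - 3)^2*(v + 1)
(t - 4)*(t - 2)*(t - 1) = t^3 - 7*t^2 + 14*t - 8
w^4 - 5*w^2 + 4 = (w - 2)*(w - 1)*(w + 1)*(w + 2)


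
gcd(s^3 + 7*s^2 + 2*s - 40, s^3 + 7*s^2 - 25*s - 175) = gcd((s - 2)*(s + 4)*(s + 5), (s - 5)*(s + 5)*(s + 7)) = s + 5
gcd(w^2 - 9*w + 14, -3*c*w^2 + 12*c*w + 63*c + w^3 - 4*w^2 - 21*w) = w - 7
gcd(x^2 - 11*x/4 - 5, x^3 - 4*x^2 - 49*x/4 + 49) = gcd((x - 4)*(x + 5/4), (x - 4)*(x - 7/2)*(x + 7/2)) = x - 4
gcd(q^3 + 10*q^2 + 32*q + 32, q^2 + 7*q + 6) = 1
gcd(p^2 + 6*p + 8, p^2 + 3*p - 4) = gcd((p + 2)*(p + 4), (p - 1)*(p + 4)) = p + 4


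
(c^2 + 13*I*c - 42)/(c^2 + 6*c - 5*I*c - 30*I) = (c^2 + 13*I*c - 42)/(c^2 + c*(6 - 5*I) - 30*I)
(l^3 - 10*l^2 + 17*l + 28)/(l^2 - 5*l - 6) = (l^2 - 11*l + 28)/(l - 6)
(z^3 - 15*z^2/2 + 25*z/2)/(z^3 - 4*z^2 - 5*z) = (z - 5/2)/(z + 1)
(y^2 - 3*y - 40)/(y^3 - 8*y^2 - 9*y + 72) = (y + 5)/(y^2 - 9)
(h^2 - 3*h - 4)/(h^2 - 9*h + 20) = (h + 1)/(h - 5)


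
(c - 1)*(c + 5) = c^2 + 4*c - 5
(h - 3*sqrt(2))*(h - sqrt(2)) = h^2 - 4*sqrt(2)*h + 6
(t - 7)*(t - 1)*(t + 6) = t^3 - 2*t^2 - 41*t + 42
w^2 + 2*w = w*(w + 2)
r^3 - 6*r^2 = r^2*(r - 6)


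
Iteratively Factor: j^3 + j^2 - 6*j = (j)*(j^2 + j - 6) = j*(j - 2)*(j + 3)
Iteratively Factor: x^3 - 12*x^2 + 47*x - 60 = (x - 5)*(x^2 - 7*x + 12) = (x - 5)*(x - 3)*(x - 4)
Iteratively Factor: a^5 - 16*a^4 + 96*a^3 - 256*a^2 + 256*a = (a - 4)*(a^4 - 12*a^3 + 48*a^2 - 64*a) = (a - 4)^2*(a^3 - 8*a^2 + 16*a) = (a - 4)^3*(a^2 - 4*a) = (a - 4)^4*(a)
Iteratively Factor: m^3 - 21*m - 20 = (m - 5)*(m^2 + 5*m + 4) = (m - 5)*(m + 1)*(m + 4)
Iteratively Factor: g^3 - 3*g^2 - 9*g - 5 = (g + 1)*(g^2 - 4*g - 5) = (g + 1)^2*(g - 5)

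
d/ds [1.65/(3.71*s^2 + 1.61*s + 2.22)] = (-12.243*s - 2.6565)/(3.71*s^2 + 1.61*s + 2.22)^2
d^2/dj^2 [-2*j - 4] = 0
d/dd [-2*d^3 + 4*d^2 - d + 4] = -6*d^2 + 8*d - 1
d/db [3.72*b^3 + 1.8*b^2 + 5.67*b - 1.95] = 11.16*b^2 + 3.6*b + 5.67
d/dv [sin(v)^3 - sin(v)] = (3*sin(v)^2 - 1)*cos(v)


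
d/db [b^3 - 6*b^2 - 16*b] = 3*b^2 - 12*b - 16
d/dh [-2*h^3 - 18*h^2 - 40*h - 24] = -6*h^2 - 36*h - 40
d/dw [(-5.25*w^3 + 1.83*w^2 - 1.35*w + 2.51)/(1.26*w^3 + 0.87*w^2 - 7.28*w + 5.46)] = (3.5527136788005e-15*w^5 - 6.8733*w^4 + 79.842*w^3 - 107.6307*w^2 + 15.6162*w + 10.9018)/(1.5876*w^6 + 2.1924*w^5 - 17.5887*w^4 + 1.092*w^3 + 62.4988*w^2 - 79.4976*w + 29.8116)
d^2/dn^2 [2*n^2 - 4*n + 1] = 4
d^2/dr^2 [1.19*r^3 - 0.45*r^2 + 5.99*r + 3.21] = 7.14*r - 0.9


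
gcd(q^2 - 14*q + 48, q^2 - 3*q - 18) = q - 6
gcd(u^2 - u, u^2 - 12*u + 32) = 1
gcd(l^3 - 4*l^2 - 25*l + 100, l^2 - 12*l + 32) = l - 4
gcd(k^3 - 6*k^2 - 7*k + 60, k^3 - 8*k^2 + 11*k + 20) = k^2 - 9*k + 20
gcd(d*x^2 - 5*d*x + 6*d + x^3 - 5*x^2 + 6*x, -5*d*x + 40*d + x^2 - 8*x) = 1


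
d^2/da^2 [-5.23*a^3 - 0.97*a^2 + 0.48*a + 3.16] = -31.38*a - 1.94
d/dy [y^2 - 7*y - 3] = 2*y - 7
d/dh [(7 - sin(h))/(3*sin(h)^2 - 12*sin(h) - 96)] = (sin(h)^2 - 14*sin(h) + 60)*cos(h)/(3*(sin(h) - 8)^2*(sin(h) + 4)^2)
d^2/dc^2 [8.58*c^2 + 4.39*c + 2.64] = 17.1600000000000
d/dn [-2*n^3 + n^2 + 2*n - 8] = -6*n^2 + 2*n + 2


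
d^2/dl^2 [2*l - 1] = 0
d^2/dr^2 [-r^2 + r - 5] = -2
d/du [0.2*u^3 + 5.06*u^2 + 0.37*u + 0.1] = 0.6*u^2 + 10.12*u + 0.37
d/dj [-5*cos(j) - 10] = 5*sin(j)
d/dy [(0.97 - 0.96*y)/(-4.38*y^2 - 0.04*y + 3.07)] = (-4.2048*y^2 + 8.4972*y - 2.9084)/(19.1844*y^4 + 0.3504*y^3 - 26.8916*y^2 - 0.2456*y + 9.4249)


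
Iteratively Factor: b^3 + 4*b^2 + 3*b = (b)*(b^2 + 4*b + 3) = b*(b + 1)*(b + 3)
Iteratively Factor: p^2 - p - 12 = (p + 3)*(p - 4)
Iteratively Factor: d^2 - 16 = (d + 4)*(d - 4)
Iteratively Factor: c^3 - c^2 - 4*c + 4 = (c + 2)*(c^2 - 3*c + 2) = (c - 2)*(c + 2)*(c - 1)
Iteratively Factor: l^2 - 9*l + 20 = (l - 5)*(l - 4)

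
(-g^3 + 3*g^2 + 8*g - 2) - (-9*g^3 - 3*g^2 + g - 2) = 8*g^3 + 6*g^2 + 7*g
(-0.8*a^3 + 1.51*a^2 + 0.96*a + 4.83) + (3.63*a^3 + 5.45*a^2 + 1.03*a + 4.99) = 2.83*a^3 + 6.96*a^2 + 1.99*a + 9.82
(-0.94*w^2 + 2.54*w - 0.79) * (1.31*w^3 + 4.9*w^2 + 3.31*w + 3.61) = -1.2314*w^5 - 1.2786*w^4 + 8.2997*w^3 + 1.143*w^2 + 6.5545*w - 2.8519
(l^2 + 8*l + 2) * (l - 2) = l^3 + 6*l^2 - 14*l - 4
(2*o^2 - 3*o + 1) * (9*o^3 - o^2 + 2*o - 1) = 18*o^5 - 29*o^4 + 16*o^3 - 9*o^2 + 5*o - 1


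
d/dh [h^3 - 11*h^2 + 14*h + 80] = 3*h^2 - 22*h + 14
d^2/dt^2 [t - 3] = 0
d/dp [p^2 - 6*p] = 2*p - 6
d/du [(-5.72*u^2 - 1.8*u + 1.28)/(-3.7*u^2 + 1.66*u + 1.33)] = (-16.1552*u^2 - 5.7432*u - 4.5188)/(13.69*u^4 - 12.284*u^3 - 7.0864*u^2 + 4.4156*u + 1.7689)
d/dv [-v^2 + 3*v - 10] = 3 - 2*v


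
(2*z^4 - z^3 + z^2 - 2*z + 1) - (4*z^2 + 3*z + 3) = 2*z^4 - z^3 - 3*z^2 - 5*z - 2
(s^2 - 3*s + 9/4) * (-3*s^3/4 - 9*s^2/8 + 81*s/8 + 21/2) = -3*s^5/4 + 9*s^4/8 + 189*s^3/16 - 717*s^2/32 - 279*s/32 + 189/8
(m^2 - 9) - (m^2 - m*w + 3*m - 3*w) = m*w - 3*m + 3*w - 9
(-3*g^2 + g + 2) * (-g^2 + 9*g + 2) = 3*g^4 - 28*g^3 + g^2 + 20*g + 4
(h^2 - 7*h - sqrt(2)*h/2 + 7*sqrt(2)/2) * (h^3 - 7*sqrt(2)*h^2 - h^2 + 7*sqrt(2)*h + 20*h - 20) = h^5 - 15*sqrt(2)*h^4/2 - 8*h^4 + 34*h^3 + 60*sqrt(2)*h^3 - 216*h^2 - 125*sqrt(2)*h^2/2 + 80*sqrt(2)*h + 189*h - 70*sqrt(2)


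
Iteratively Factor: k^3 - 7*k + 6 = (k + 3)*(k^2 - 3*k + 2) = (k - 2)*(k + 3)*(k - 1)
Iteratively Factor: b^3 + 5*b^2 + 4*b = (b)*(b^2 + 5*b + 4) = b*(b + 4)*(b + 1)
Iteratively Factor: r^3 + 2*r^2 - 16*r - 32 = (r + 4)*(r^2 - 2*r - 8) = (r - 4)*(r + 4)*(r + 2)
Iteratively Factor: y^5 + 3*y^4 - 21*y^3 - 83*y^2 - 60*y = (y - 5)*(y^4 + 8*y^3 + 19*y^2 + 12*y) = (y - 5)*(y + 4)*(y^3 + 4*y^2 + 3*y) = y*(y - 5)*(y + 4)*(y^2 + 4*y + 3) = y*(y - 5)*(y + 3)*(y + 4)*(y + 1)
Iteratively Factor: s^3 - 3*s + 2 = (s - 1)*(s^2 + s - 2) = (s - 1)*(s + 2)*(s - 1)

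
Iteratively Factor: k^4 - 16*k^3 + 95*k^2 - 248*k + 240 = (k - 5)*(k^3 - 11*k^2 + 40*k - 48) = (k - 5)*(k - 3)*(k^2 - 8*k + 16) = (k - 5)*(k - 4)*(k - 3)*(k - 4)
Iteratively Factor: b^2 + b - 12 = (b - 3)*(b + 4)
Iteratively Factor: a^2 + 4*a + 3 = (a + 3)*(a + 1)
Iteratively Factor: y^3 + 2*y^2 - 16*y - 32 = (y - 4)*(y^2 + 6*y + 8) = (y - 4)*(y + 2)*(y + 4)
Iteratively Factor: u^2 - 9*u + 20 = (u - 5)*(u - 4)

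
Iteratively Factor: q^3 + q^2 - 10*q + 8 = (q - 2)*(q^2 + 3*q - 4) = (q - 2)*(q - 1)*(q + 4)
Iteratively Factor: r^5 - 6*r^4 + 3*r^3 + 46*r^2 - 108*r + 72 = (r - 2)*(r^4 - 4*r^3 - 5*r^2 + 36*r - 36) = (r - 2)^2*(r^3 - 2*r^2 - 9*r + 18) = (r - 2)^2*(r + 3)*(r^2 - 5*r + 6) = (r - 2)^3*(r + 3)*(r - 3)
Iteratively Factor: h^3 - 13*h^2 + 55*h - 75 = (h - 5)*(h^2 - 8*h + 15) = (h - 5)^2*(h - 3)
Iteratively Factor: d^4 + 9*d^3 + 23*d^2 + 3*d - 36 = (d + 4)*(d^3 + 5*d^2 + 3*d - 9) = (d - 1)*(d + 4)*(d^2 + 6*d + 9) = (d - 1)*(d + 3)*(d + 4)*(d + 3)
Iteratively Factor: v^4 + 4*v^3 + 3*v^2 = (v)*(v^3 + 4*v^2 + 3*v) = v*(v + 3)*(v^2 + v) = v*(v + 1)*(v + 3)*(v)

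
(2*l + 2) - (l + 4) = l - 2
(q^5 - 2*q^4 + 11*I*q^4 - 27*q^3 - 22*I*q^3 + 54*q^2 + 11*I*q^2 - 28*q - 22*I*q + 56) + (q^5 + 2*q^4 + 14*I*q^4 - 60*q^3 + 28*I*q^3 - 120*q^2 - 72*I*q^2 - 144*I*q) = 2*q^5 + 25*I*q^4 - 87*q^3 + 6*I*q^3 - 66*q^2 - 61*I*q^2 - 28*q - 166*I*q + 56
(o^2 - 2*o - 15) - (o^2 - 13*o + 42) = 11*o - 57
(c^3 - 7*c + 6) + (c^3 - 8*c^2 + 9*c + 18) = 2*c^3 - 8*c^2 + 2*c + 24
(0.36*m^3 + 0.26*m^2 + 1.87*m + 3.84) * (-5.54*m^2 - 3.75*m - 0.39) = -1.9944*m^5 - 2.7904*m^4 - 11.4752*m^3 - 28.3875*m^2 - 15.1293*m - 1.4976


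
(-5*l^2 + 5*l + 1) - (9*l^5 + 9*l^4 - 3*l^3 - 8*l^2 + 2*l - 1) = -9*l^5 - 9*l^4 + 3*l^3 + 3*l^2 + 3*l + 2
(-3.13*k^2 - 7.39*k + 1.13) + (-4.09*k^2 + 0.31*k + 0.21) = -7.22*k^2 - 7.08*k + 1.34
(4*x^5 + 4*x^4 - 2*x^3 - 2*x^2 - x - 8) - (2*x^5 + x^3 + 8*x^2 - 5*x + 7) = 2*x^5 + 4*x^4 - 3*x^3 - 10*x^2 + 4*x - 15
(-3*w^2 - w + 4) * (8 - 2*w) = 6*w^3 - 22*w^2 - 16*w + 32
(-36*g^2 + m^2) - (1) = -36*g^2 + m^2 - 1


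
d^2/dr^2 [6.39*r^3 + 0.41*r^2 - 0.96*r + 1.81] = 38.34*r + 0.82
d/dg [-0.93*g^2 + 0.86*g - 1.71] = 0.86 - 1.86*g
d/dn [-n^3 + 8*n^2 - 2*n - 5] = -3*n^2 + 16*n - 2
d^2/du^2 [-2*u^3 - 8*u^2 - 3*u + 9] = -12*u - 16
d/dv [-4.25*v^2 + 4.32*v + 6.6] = 4.32 - 8.5*v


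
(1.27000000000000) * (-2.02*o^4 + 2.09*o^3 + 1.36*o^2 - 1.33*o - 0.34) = -2.5654*o^4 + 2.6543*o^3 + 1.7272*o^2 - 1.6891*o - 0.4318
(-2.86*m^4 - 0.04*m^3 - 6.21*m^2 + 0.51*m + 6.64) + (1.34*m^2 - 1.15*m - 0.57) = -2.86*m^4 - 0.04*m^3 - 4.87*m^2 - 0.64*m + 6.07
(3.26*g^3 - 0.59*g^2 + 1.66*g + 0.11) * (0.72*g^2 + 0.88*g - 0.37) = 2.3472*g^5 + 2.444*g^4 - 0.5302*g^3 + 1.7583*g^2 - 0.5174*g - 0.0407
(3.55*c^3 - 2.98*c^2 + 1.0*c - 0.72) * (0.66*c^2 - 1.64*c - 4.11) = 2.343*c^5 - 7.7888*c^4 - 9.0433*c^3 + 10.1326*c^2 - 2.9292*c + 2.9592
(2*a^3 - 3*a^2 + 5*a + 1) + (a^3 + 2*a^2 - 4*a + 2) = 3*a^3 - a^2 + a + 3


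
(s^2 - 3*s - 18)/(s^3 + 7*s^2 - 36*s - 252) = (s + 3)/(s^2 + 13*s + 42)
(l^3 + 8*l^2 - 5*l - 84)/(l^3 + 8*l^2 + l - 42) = (l^2 + l - 12)/(l^2 + l - 6)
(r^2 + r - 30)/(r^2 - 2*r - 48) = (r - 5)/(r - 8)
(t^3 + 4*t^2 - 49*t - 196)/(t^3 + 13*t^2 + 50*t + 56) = (t - 7)/(t + 2)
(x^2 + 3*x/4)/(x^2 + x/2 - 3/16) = 4*x/(4*x - 1)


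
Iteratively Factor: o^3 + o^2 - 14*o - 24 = (o + 3)*(o^2 - 2*o - 8) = (o + 2)*(o + 3)*(o - 4)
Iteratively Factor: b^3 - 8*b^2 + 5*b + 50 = (b - 5)*(b^2 - 3*b - 10) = (b - 5)*(b + 2)*(b - 5)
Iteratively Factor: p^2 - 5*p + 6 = (p - 3)*(p - 2)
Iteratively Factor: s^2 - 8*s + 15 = (s - 5)*(s - 3)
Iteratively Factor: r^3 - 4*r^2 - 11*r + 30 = (r - 2)*(r^2 - 2*r - 15) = (r - 2)*(r + 3)*(r - 5)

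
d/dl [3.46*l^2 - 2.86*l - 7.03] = 6.92*l - 2.86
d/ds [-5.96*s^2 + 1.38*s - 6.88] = 1.38 - 11.92*s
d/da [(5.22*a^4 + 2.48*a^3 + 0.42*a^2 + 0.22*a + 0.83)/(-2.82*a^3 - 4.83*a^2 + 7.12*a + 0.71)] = (-14.7204*a^6 - 50.4252*a^5 + 100.7052*a^4 + 51.3808*a^3 + 16.3572*a^2 + 8.6142*a - 5.7534)/(7.9524*a^6 + 27.2412*a^5 - 16.8279*a^4 - 72.7836*a^3 + 43.8358*a^2 + 10.1104*a + 0.5041)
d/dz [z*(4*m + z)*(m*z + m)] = m*(8*m*z + 4*m + 3*z^2 + 2*z)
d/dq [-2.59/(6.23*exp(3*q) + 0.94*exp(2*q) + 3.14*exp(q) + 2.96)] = (48.4071*exp(2*q) + 4.8692*exp(q) + 8.1326)*exp(q)/(6.23*exp(3*q) + 0.94*exp(2*q) + 3.14*exp(q) + 2.96)^2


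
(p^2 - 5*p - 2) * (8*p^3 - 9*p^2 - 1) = 8*p^5 - 49*p^4 + 29*p^3 + 17*p^2 + 5*p + 2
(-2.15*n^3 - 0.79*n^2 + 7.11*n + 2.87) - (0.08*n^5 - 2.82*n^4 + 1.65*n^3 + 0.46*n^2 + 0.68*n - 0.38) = -0.08*n^5 + 2.82*n^4 - 3.8*n^3 - 1.25*n^2 + 6.43*n + 3.25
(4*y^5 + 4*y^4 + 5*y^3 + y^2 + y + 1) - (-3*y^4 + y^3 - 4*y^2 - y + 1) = 4*y^5 + 7*y^4 + 4*y^3 + 5*y^2 + 2*y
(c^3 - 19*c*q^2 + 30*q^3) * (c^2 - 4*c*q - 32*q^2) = c^5 - 4*c^4*q - 51*c^3*q^2 + 106*c^2*q^3 + 488*c*q^4 - 960*q^5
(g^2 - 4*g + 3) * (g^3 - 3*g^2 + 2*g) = g^5 - 7*g^4 + 17*g^3 - 17*g^2 + 6*g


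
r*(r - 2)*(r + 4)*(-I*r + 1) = -I*r^4 + r^3 - 2*I*r^3 + 2*r^2 + 8*I*r^2 - 8*r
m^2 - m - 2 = (m - 2)*(m + 1)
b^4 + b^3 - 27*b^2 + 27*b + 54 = (b - 3)^2*(b + 1)*(b + 6)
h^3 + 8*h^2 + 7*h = h*(h + 1)*(h + 7)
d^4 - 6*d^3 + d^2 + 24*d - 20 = (d - 5)*(d - 2)*(d - 1)*(d + 2)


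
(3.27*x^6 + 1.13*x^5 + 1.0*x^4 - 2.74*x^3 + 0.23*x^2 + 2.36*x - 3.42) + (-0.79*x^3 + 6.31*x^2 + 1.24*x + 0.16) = 3.27*x^6 + 1.13*x^5 + 1.0*x^4 - 3.53*x^3 + 6.54*x^2 + 3.6*x - 3.26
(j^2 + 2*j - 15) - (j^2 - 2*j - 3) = 4*j - 12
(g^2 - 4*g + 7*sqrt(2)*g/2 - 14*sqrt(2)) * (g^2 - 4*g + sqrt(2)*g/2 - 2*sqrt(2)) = g^4 - 8*g^3 + 4*sqrt(2)*g^3 - 32*sqrt(2)*g^2 + 39*g^2/2 - 28*g + 64*sqrt(2)*g + 56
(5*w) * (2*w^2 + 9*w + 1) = 10*w^3 + 45*w^2 + 5*w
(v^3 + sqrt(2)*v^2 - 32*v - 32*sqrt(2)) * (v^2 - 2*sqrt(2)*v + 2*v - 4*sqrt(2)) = v^5 - sqrt(2)*v^4 + 2*v^4 - 36*v^3 - 2*sqrt(2)*v^3 - 72*v^2 + 32*sqrt(2)*v^2 + 64*sqrt(2)*v + 128*v + 256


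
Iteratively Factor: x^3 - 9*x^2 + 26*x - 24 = (x - 3)*(x^2 - 6*x + 8) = (x - 4)*(x - 3)*(x - 2)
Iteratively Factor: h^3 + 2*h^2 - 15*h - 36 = (h + 3)*(h^2 - h - 12) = (h + 3)^2*(h - 4)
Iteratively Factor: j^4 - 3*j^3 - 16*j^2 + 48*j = (j - 4)*(j^3 + j^2 - 12*j) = j*(j - 4)*(j^2 + j - 12) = j*(j - 4)*(j - 3)*(j + 4)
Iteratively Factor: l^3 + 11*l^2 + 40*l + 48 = (l + 3)*(l^2 + 8*l + 16) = (l + 3)*(l + 4)*(l + 4)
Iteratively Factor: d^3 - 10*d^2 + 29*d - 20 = (d - 4)*(d^2 - 6*d + 5) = (d - 4)*(d - 1)*(d - 5)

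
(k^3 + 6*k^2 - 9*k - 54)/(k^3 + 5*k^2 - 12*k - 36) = (k + 3)/(k + 2)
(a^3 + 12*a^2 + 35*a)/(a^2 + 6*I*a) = (a^2 + 12*a + 35)/(a + 6*I)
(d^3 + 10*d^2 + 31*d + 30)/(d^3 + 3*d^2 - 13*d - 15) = (d^2 + 5*d + 6)/(d^2 - 2*d - 3)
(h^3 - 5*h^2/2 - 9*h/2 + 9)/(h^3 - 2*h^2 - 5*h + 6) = (h - 3/2)/(h - 1)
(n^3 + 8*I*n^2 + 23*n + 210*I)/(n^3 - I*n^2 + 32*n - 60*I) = (n + 7*I)/(n - 2*I)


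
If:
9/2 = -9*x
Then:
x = -1/2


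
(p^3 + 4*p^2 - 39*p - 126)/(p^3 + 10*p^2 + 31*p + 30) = (p^2 + p - 42)/(p^2 + 7*p + 10)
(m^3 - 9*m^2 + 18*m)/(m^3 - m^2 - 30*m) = (m - 3)/(m + 5)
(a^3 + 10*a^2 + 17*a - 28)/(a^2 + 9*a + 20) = (a^2 + 6*a - 7)/(a + 5)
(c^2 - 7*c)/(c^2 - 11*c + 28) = c/(c - 4)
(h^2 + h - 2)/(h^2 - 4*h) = (h^2 + h - 2)/(h*(h - 4))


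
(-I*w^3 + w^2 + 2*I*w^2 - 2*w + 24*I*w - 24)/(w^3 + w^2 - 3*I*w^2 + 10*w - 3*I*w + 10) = (-I*w^3 + w^2*(1 + 2*I) + w*(-2 + 24*I) - 24)/(w^3 + w^2*(1 - 3*I) + w*(10 - 3*I) + 10)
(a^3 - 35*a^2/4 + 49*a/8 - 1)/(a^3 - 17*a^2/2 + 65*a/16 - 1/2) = 2*(2*a - 1)/(4*a - 1)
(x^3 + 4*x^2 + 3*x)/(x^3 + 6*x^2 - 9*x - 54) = x*(x + 1)/(x^2 + 3*x - 18)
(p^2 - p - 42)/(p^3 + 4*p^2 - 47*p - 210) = 1/(p + 5)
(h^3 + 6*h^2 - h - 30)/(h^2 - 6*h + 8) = (h^2 + 8*h + 15)/(h - 4)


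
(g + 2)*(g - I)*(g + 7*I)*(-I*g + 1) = -I*g^4 + 7*g^3 - 2*I*g^3 + 14*g^2 - I*g^2 + 7*g - 2*I*g + 14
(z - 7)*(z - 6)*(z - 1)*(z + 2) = z^4 - 12*z^3 + 27*z^2 + 68*z - 84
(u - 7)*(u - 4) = u^2 - 11*u + 28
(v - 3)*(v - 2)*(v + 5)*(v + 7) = v^4 + 7*v^3 - 19*v^2 - 103*v + 210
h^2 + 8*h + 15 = (h + 3)*(h + 5)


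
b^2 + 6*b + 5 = (b + 1)*(b + 5)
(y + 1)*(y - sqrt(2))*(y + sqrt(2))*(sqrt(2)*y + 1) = sqrt(2)*y^4 + y^3 + sqrt(2)*y^3 - 2*sqrt(2)*y^2 + y^2 - 2*sqrt(2)*y - 2*y - 2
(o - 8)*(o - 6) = o^2 - 14*o + 48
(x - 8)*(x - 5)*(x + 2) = x^3 - 11*x^2 + 14*x + 80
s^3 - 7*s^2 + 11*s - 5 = (s - 5)*(s - 1)^2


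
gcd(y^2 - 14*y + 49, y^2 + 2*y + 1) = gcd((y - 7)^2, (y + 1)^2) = 1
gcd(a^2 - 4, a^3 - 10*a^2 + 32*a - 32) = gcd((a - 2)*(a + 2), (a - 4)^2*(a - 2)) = a - 2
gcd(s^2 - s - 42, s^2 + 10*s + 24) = s + 6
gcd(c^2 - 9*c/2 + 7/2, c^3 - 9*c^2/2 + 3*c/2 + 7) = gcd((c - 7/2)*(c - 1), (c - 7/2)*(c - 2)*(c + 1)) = c - 7/2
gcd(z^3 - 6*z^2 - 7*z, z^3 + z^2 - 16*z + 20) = 1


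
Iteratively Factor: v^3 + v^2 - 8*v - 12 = (v + 2)*(v^2 - v - 6) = (v + 2)^2*(v - 3)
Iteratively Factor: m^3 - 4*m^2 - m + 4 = (m - 4)*(m^2 - 1) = (m - 4)*(m + 1)*(m - 1)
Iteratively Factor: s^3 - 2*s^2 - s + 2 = (s + 1)*(s^2 - 3*s + 2) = (s - 2)*(s + 1)*(s - 1)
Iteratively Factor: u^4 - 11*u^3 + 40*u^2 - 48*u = (u - 4)*(u^3 - 7*u^2 + 12*u) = u*(u - 4)*(u^2 - 7*u + 12) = u*(u - 4)^2*(u - 3)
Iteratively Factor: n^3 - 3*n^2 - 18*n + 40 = (n - 5)*(n^2 + 2*n - 8) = (n - 5)*(n + 4)*(n - 2)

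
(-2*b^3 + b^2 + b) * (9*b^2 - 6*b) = -18*b^5 + 21*b^4 + 3*b^3 - 6*b^2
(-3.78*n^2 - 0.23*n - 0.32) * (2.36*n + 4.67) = -8.9208*n^3 - 18.1954*n^2 - 1.8293*n - 1.4944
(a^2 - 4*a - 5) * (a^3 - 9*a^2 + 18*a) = a^5 - 13*a^4 + 49*a^3 - 27*a^2 - 90*a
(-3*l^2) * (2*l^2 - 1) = -6*l^4 + 3*l^2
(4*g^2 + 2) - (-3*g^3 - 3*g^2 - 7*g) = 3*g^3 + 7*g^2 + 7*g + 2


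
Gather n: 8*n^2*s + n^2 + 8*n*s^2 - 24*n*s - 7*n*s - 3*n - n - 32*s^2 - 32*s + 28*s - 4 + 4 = n^2*(8*s + 1) + n*(8*s^2 - 31*s - 4) - 32*s^2 - 4*s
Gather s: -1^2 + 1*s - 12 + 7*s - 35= 8*s - 48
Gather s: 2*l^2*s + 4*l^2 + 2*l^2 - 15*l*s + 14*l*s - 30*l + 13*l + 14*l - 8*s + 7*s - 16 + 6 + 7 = 6*l^2 - 3*l + s*(2*l^2 - l - 1) - 3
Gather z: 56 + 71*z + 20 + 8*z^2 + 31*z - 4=8*z^2 + 102*z + 72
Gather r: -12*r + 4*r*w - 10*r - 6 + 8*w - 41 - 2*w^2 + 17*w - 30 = r*(4*w - 22) - 2*w^2 + 25*w - 77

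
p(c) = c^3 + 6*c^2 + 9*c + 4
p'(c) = 3*c^2 + 12*c + 9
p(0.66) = 12.84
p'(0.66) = 18.23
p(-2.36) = 3.03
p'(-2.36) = -2.61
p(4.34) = 237.82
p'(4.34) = 117.59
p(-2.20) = 2.59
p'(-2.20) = -2.88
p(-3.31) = 3.68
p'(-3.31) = 2.15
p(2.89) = 104.26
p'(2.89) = 68.74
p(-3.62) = 2.61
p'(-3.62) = 4.87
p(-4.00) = 0.00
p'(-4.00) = 9.00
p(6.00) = 490.00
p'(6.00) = 189.00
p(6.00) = 490.00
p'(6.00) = 189.00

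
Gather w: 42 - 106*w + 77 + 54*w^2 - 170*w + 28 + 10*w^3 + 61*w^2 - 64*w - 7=10*w^3 + 115*w^2 - 340*w + 140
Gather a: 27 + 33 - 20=40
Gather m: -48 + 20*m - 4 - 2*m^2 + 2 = -2*m^2 + 20*m - 50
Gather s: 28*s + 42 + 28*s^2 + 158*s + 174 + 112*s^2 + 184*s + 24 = 140*s^2 + 370*s + 240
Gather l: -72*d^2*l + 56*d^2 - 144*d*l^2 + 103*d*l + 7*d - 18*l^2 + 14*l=56*d^2 + 7*d + l^2*(-144*d - 18) + l*(-72*d^2 + 103*d + 14)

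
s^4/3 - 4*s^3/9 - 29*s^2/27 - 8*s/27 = s*(s/3 + 1/3)*(s - 8/3)*(s + 1/3)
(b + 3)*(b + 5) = b^2 + 8*b + 15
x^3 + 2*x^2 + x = x*(x + 1)^2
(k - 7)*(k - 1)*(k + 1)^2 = k^4 - 6*k^3 - 8*k^2 + 6*k + 7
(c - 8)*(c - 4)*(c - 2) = c^3 - 14*c^2 + 56*c - 64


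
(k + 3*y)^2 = k^2 + 6*k*y + 9*y^2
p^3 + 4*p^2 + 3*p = p*(p + 1)*(p + 3)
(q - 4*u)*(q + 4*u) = q^2 - 16*u^2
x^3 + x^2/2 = x^2*(x + 1/2)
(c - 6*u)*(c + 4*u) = c^2 - 2*c*u - 24*u^2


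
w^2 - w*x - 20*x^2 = (w - 5*x)*(w + 4*x)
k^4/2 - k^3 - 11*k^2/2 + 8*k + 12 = (k/2 + sqrt(2))*(k - 3)*(k + 1)*(k - 2*sqrt(2))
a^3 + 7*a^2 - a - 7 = (a - 1)*(a + 1)*(a + 7)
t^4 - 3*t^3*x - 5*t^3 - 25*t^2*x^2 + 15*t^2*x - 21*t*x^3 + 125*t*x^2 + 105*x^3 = (t - 5)*(t - 7*x)*(t + x)*(t + 3*x)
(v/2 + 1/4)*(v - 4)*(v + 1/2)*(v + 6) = v^4/2 + 3*v^3/2 - 87*v^2/8 - 47*v/4 - 3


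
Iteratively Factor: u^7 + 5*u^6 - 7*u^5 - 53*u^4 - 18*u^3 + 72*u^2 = (u - 1)*(u^6 + 6*u^5 - u^4 - 54*u^3 - 72*u^2) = (u - 1)*(u + 4)*(u^5 + 2*u^4 - 9*u^3 - 18*u^2) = u*(u - 1)*(u + 4)*(u^4 + 2*u^3 - 9*u^2 - 18*u) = u*(u - 1)*(u + 3)*(u + 4)*(u^3 - u^2 - 6*u) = u^2*(u - 1)*(u + 3)*(u + 4)*(u^2 - u - 6) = u^2*(u - 1)*(u + 2)*(u + 3)*(u + 4)*(u - 3)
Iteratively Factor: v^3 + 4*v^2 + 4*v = (v + 2)*(v^2 + 2*v) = v*(v + 2)*(v + 2)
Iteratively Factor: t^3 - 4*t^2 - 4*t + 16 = (t - 2)*(t^2 - 2*t - 8) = (t - 2)*(t + 2)*(t - 4)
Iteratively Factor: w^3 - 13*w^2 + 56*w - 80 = (w - 4)*(w^2 - 9*w + 20) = (w - 4)^2*(w - 5)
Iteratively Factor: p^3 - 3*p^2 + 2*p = (p - 2)*(p^2 - p) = p*(p - 2)*(p - 1)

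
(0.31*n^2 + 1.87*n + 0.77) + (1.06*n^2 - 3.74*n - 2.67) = 1.37*n^2 - 1.87*n - 1.9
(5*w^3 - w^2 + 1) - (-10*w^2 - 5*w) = 5*w^3 + 9*w^2 + 5*w + 1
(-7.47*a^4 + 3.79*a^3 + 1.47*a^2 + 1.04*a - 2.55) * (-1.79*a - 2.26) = 13.3713*a^5 + 10.0981*a^4 - 11.1967*a^3 - 5.1838*a^2 + 2.2141*a + 5.763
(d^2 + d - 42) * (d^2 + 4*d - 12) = d^4 + 5*d^3 - 50*d^2 - 180*d + 504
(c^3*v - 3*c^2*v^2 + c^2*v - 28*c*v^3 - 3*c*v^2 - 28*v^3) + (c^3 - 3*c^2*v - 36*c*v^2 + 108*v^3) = c^3*v + c^3 - 3*c^2*v^2 - 2*c^2*v - 28*c*v^3 - 39*c*v^2 + 80*v^3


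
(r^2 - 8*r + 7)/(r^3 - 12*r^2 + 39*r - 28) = 1/(r - 4)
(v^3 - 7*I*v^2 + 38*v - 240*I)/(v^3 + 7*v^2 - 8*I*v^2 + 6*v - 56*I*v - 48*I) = (v^2 + I*v + 30)/(v^2 + 7*v + 6)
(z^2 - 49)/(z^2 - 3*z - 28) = (z + 7)/(z + 4)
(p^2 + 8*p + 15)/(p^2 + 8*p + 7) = (p^2 + 8*p + 15)/(p^2 + 8*p + 7)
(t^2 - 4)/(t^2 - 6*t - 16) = (t - 2)/(t - 8)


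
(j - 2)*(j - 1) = j^2 - 3*j + 2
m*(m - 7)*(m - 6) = m^3 - 13*m^2 + 42*m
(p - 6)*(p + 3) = p^2 - 3*p - 18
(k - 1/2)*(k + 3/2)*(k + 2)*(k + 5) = k^4 + 8*k^3 + 65*k^2/4 + 19*k/4 - 15/2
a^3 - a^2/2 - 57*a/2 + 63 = (a - 7/2)*(a - 3)*(a + 6)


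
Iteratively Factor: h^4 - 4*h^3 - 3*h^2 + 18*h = (h + 2)*(h^3 - 6*h^2 + 9*h) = (h - 3)*(h + 2)*(h^2 - 3*h) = h*(h - 3)*(h + 2)*(h - 3)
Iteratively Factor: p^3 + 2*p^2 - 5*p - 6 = (p + 1)*(p^2 + p - 6) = (p + 1)*(p + 3)*(p - 2)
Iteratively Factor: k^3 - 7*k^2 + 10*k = (k - 5)*(k^2 - 2*k) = (k - 5)*(k - 2)*(k)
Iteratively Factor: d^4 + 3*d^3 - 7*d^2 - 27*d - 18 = (d + 1)*(d^3 + 2*d^2 - 9*d - 18) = (d + 1)*(d + 2)*(d^2 - 9) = (d - 3)*(d + 1)*(d + 2)*(d + 3)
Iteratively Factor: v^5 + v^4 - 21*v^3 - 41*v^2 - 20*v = (v - 5)*(v^4 + 6*v^3 + 9*v^2 + 4*v) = (v - 5)*(v + 1)*(v^3 + 5*v^2 + 4*v) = (v - 5)*(v + 1)*(v + 4)*(v^2 + v) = (v - 5)*(v + 1)^2*(v + 4)*(v)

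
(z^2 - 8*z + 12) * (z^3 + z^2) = z^5 - 7*z^4 + 4*z^3 + 12*z^2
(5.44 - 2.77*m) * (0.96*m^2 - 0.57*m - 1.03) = -2.6592*m^3 + 6.8013*m^2 - 0.2477*m - 5.6032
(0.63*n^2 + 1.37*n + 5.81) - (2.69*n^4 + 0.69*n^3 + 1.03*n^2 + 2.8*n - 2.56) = -2.69*n^4 - 0.69*n^3 - 0.4*n^2 - 1.43*n + 8.37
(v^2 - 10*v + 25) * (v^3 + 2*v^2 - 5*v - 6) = v^5 - 8*v^4 + 94*v^2 - 65*v - 150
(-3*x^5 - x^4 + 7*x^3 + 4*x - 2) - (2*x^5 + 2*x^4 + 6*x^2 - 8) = -5*x^5 - 3*x^4 + 7*x^3 - 6*x^2 + 4*x + 6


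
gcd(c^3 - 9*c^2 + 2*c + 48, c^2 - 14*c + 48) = c - 8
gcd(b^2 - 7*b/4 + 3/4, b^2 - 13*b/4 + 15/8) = b - 3/4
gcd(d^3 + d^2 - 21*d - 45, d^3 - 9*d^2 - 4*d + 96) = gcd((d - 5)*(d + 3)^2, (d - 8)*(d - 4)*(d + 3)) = d + 3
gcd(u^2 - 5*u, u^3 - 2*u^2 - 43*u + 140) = u - 5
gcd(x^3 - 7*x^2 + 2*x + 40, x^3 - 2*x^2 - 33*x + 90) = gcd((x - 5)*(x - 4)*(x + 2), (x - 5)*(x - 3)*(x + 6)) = x - 5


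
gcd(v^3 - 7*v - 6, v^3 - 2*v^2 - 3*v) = v^2 - 2*v - 3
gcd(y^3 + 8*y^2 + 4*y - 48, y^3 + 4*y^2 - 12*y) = y^2 + 4*y - 12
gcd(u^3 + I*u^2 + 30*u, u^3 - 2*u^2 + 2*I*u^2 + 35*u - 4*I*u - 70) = u - 5*I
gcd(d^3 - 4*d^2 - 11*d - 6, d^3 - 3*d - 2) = d^2 + 2*d + 1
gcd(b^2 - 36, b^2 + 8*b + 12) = b + 6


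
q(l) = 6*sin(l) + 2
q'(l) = 6*cos(l)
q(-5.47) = 6.36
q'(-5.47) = 4.12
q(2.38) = 6.14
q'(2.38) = -4.34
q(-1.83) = -3.80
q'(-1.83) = -1.54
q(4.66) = -3.99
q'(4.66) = -0.31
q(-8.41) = -3.10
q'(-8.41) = -3.17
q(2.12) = 7.12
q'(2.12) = -3.13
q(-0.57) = -1.24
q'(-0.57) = 5.05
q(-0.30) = 0.23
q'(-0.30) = 5.73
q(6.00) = 0.32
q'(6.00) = 5.76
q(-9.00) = -0.47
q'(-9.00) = -5.47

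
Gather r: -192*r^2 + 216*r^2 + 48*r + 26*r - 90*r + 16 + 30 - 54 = 24*r^2 - 16*r - 8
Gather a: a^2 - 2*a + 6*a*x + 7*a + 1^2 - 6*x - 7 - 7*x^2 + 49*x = a^2 + a*(6*x + 5) - 7*x^2 + 43*x - 6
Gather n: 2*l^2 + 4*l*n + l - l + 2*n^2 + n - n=2*l^2 + 4*l*n + 2*n^2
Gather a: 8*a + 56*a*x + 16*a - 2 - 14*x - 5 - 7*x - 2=a*(56*x + 24) - 21*x - 9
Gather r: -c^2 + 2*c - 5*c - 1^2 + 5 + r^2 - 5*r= -c^2 - 3*c + r^2 - 5*r + 4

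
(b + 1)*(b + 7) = b^2 + 8*b + 7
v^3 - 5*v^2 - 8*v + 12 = (v - 6)*(v - 1)*(v + 2)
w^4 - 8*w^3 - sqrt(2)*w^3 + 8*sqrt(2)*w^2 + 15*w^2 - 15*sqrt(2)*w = w*(w - 5)*(w - 3)*(w - sqrt(2))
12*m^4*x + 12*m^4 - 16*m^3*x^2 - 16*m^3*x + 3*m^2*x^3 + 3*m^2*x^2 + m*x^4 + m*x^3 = (-2*m + x)*(-m + x)*(6*m + x)*(m*x + m)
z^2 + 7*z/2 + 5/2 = (z + 1)*(z + 5/2)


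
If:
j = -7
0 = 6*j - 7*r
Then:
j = -7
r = -6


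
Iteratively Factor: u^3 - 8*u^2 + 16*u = (u - 4)*(u^2 - 4*u) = u*(u - 4)*(u - 4)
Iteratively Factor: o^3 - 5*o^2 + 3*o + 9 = (o - 3)*(o^2 - 2*o - 3) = (o - 3)^2*(o + 1)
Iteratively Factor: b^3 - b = (b + 1)*(b^2 - b) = b*(b + 1)*(b - 1)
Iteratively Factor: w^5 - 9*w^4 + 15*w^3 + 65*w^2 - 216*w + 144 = (w - 3)*(w^4 - 6*w^3 - 3*w^2 + 56*w - 48) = (w - 3)*(w + 3)*(w^3 - 9*w^2 + 24*w - 16) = (w - 3)*(w - 1)*(w + 3)*(w^2 - 8*w + 16) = (w - 4)*(w - 3)*(w - 1)*(w + 3)*(w - 4)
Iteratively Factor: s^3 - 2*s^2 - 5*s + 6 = (s - 1)*(s^2 - s - 6) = (s - 3)*(s - 1)*(s + 2)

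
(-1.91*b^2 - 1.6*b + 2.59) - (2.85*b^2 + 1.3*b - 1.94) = -4.76*b^2 - 2.9*b + 4.53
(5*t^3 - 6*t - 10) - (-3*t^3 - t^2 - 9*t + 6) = 8*t^3 + t^2 + 3*t - 16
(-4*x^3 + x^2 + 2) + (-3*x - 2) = -4*x^3 + x^2 - 3*x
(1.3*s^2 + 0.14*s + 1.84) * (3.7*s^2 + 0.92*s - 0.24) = 4.81*s^4 + 1.714*s^3 + 6.6248*s^2 + 1.6592*s - 0.4416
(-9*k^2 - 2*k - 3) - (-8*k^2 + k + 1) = -k^2 - 3*k - 4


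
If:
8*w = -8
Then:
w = -1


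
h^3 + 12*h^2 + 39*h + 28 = (h + 1)*(h + 4)*(h + 7)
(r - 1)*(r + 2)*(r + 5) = r^3 + 6*r^2 + 3*r - 10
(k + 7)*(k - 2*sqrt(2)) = k^2 - 2*sqrt(2)*k + 7*k - 14*sqrt(2)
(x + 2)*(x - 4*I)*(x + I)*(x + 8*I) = x^4 + 2*x^3 + 5*I*x^3 + 28*x^2 + 10*I*x^2 + 56*x + 32*I*x + 64*I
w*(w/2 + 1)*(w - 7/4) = w^3/2 + w^2/8 - 7*w/4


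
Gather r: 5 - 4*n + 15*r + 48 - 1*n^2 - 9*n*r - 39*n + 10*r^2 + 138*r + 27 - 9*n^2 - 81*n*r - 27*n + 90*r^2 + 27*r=-10*n^2 - 70*n + 100*r^2 + r*(180 - 90*n) + 80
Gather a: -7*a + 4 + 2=6 - 7*a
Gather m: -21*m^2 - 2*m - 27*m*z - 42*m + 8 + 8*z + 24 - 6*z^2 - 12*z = -21*m^2 + m*(-27*z - 44) - 6*z^2 - 4*z + 32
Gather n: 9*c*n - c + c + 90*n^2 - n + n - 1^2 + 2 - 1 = 9*c*n + 90*n^2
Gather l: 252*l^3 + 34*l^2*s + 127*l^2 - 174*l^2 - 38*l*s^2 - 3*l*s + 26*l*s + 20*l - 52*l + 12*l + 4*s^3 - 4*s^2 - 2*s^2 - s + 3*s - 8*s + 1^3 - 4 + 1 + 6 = 252*l^3 + l^2*(34*s - 47) + l*(-38*s^2 + 23*s - 20) + 4*s^3 - 6*s^2 - 6*s + 4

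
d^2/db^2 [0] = 0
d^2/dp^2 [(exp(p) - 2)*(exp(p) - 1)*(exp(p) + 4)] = (9*exp(2*p) + 4*exp(p) - 10)*exp(p)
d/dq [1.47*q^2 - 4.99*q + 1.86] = 2.94*q - 4.99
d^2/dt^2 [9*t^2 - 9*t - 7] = 18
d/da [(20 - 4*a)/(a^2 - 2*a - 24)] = 4*(-a^2 + 2*a + 2*(a - 5)*(a - 1) + 24)/(-a^2 + 2*a + 24)^2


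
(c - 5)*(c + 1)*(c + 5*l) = c^3 + 5*c^2*l - 4*c^2 - 20*c*l - 5*c - 25*l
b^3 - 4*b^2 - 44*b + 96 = (b - 8)*(b - 2)*(b + 6)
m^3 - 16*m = m*(m - 4)*(m + 4)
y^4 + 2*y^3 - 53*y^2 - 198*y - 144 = (y - 8)*(y + 1)*(y + 3)*(y + 6)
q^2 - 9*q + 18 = (q - 6)*(q - 3)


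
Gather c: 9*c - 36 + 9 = 9*c - 27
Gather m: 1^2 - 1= 0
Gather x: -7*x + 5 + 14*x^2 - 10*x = 14*x^2 - 17*x + 5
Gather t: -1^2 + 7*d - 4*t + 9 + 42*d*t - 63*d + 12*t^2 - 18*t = -56*d + 12*t^2 + t*(42*d - 22) + 8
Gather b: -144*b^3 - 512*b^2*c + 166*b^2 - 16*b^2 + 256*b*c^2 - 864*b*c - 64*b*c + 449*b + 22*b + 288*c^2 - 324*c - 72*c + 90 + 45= -144*b^3 + b^2*(150 - 512*c) + b*(256*c^2 - 928*c + 471) + 288*c^2 - 396*c + 135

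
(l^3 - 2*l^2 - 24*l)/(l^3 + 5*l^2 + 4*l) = (l - 6)/(l + 1)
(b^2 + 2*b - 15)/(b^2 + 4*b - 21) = (b + 5)/(b + 7)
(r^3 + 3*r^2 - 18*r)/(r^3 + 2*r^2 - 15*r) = (r + 6)/(r + 5)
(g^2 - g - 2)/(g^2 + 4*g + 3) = (g - 2)/(g + 3)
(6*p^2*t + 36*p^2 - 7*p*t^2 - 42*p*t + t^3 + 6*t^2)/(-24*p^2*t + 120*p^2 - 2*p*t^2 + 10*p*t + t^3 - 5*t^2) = (-p*t - 6*p + t^2 + 6*t)/(4*p*t - 20*p + t^2 - 5*t)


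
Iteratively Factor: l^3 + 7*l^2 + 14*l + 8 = (l + 1)*(l^2 + 6*l + 8) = (l + 1)*(l + 2)*(l + 4)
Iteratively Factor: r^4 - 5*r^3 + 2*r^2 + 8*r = (r - 4)*(r^3 - r^2 - 2*r) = r*(r - 4)*(r^2 - r - 2) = r*(r - 4)*(r - 2)*(r + 1)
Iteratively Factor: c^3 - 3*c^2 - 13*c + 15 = (c - 1)*(c^2 - 2*c - 15) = (c - 5)*(c - 1)*(c + 3)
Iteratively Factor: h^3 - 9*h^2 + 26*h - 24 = (h - 4)*(h^2 - 5*h + 6) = (h - 4)*(h - 3)*(h - 2)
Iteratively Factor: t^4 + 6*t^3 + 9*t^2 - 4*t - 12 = (t - 1)*(t^3 + 7*t^2 + 16*t + 12) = (t - 1)*(t + 2)*(t^2 + 5*t + 6) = (t - 1)*(t + 2)^2*(t + 3)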